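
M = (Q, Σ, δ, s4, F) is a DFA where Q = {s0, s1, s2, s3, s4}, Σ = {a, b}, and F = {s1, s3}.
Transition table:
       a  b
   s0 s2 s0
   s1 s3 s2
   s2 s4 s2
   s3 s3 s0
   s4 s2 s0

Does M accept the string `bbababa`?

rejected

s4 --b--> s0
s0 --b--> s0
s0 --a--> s2
s2 --b--> s2
s2 --a--> s4
s4 --b--> s0
s0 --a--> s2
End in state s2, which is not an accepting state.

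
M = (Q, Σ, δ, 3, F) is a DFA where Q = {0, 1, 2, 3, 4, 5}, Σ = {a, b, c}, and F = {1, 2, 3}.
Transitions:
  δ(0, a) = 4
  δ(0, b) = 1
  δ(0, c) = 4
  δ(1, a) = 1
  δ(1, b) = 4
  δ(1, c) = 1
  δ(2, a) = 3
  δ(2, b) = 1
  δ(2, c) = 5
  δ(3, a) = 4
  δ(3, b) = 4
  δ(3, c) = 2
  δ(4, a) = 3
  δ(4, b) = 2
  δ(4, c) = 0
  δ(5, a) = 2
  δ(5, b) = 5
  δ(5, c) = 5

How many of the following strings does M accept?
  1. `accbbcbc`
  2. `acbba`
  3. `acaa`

`accbbcbc`: rejected
`acbba`: accepted
`acaa`: accepted

2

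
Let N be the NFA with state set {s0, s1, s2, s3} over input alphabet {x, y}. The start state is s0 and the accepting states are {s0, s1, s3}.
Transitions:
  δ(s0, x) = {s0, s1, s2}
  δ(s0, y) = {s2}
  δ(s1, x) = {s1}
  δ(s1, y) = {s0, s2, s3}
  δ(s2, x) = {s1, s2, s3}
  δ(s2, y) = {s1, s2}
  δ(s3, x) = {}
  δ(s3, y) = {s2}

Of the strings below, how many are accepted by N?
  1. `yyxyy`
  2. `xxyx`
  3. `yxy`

3

`yyxyy`: accepted
`xxyx`: accepted
`yxy`: accepted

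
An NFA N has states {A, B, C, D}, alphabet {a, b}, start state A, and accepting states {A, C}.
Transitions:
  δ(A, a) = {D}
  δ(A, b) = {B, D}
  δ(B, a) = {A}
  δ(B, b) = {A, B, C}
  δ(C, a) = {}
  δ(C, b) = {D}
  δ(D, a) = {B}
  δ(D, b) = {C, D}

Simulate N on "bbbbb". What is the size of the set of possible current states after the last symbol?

4

Start: {A}
read b: {B, D}
read b: {A, B, C, D}
read b: {A, B, C, D}
read b: {A, B, C, D}
read b: {A, B, C, D}
Final reachable set {A, B, C, D} has 4 states.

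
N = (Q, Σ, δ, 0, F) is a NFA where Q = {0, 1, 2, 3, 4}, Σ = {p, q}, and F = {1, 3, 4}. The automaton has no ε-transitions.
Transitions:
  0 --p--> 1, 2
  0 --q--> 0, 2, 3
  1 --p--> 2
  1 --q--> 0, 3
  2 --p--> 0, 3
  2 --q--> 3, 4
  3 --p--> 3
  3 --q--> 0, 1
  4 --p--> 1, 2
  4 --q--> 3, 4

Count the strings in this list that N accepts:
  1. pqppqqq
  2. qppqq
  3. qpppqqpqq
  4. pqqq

4

pqppqqq: accepted
qppqq: accepted
qpppqqpqq: accepted
pqqq: accepted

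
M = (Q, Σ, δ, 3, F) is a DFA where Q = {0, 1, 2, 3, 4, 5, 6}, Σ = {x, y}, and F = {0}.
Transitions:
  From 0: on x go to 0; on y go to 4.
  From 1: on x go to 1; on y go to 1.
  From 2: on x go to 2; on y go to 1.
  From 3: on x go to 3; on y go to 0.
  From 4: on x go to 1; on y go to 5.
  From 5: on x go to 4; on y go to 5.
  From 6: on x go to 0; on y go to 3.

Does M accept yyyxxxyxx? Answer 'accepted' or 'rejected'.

rejected

3 --y--> 0
0 --y--> 4
4 --y--> 5
5 --x--> 4
4 --x--> 1
1 --x--> 1
1 --y--> 1
1 --x--> 1
1 --x--> 1
End in state 1, which is not an accepting state.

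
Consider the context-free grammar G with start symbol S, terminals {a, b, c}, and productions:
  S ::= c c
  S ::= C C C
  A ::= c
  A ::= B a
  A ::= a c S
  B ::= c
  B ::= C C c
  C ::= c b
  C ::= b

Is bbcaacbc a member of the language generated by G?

no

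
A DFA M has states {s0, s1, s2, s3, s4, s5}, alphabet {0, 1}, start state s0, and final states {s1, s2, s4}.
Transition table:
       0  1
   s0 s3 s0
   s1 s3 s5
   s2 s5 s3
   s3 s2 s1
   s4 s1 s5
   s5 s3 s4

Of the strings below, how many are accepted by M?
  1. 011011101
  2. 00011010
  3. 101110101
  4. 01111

1

011011101: rejected
00011010: rejected
101110101: accepted
01111: rejected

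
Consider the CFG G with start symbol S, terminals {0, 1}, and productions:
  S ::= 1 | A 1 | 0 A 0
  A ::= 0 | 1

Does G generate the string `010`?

S ⇒ 0A0 ⇒ 010

yes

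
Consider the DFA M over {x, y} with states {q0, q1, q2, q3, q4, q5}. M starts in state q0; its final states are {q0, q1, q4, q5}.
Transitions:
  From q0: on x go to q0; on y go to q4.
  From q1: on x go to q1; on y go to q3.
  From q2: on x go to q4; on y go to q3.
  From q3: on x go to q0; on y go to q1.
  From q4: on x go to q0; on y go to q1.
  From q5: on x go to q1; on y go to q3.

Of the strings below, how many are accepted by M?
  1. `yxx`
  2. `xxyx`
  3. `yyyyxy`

2

`yxx`: accepted
`xxyx`: accepted
`yyyyxy`: rejected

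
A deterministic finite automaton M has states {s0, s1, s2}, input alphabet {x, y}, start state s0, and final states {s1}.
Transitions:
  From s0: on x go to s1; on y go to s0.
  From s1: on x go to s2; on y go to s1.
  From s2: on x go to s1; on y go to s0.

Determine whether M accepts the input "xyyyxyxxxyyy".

accepted

s0 --x--> s1
s1 --y--> s1
s1 --y--> s1
s1 --y--> s1
s1 --x--> s2
s2 --y--> s0
s0 --x--> s1
s1 --x--> s2
s2 --x--> s1
s1 --y--> s1
s1 --y--> s1
s1 --y--> s1
End in state s1, which is an accepting state.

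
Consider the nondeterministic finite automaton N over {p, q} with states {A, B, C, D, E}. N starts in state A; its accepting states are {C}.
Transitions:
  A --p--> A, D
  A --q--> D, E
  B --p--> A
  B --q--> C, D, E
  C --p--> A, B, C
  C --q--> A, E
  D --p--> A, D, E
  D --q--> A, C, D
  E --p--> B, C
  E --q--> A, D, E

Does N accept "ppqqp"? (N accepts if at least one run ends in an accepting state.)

accepted

Start: {A}
read p: {A, D}
read p: {A, D, E}
read q: {A, C, D, E}
read q: {A, C, D, E}
read p: {A, B, C, D, E}
Reachable ∩ accepting = {C} — nonempty.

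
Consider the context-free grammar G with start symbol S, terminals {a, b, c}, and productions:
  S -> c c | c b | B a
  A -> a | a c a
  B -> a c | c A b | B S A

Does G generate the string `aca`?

S ⇒ Ba ⇒ aca

yes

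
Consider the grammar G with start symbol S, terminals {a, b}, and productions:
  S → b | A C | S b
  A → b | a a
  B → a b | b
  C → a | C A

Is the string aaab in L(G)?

S ⇒ AC ⇒ aaC ⇒ aaCA ⇒ aaaA ⇒ aaab

yes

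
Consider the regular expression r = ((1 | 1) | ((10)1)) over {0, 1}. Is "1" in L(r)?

The left alternative (1|1) matches 1.

yes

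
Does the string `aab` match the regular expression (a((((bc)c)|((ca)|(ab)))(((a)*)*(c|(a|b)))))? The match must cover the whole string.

No split of aab into u·v has a matching u and ((((bc)c)|((ca)|(ab)))(((a)*)*(c|(a|b)))) matching v.

no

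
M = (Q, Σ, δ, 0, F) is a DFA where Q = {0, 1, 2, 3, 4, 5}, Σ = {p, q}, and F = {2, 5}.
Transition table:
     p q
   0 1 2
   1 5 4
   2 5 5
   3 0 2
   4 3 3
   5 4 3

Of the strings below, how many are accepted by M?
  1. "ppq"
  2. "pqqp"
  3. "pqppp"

"ppq": rejected
"pqqp": rejected
"pqppp": rejected

0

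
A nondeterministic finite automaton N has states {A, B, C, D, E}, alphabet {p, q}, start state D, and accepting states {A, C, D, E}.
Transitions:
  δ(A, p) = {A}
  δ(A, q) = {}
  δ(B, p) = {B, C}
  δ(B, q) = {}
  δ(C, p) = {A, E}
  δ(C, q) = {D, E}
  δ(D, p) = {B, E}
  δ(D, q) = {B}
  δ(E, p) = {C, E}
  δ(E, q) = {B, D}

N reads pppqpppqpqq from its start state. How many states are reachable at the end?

Start: {D}
read p: {B, E}
read p: {B, C, E}
read p: {A, B, C, E}
read q: {B, D, E}
read p: {B, C, E}
read p: {A, B, C, E}
read p: {A, B, C, E}
read q: {B, D, E}
read p: {B, C, E}
read q: {B, D, E}
read q: {B, D}
Final reachable set {B, D} has 2 states.

2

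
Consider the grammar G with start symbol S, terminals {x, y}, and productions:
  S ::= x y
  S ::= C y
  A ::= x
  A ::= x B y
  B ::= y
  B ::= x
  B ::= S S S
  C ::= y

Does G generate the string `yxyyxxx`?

no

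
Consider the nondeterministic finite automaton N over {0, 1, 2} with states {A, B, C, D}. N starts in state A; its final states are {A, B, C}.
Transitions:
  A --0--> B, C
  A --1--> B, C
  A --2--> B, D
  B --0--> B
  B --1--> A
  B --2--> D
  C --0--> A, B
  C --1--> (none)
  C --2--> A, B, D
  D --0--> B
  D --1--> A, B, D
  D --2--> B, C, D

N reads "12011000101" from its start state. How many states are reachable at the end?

Start: {A}
read 1: {B, C}
read 2: {A, B, D}
read 0: {B, C}
read 1: {A}
read 1: {B, C}
read 0: {A, B}
read 0: {B, C}
read 0: {A, B}
read 1: {A, B, C}
read 0: {A, B, C}
read 1: {A, B, C}
Final reachable set {A, B, C} has 3 states.

3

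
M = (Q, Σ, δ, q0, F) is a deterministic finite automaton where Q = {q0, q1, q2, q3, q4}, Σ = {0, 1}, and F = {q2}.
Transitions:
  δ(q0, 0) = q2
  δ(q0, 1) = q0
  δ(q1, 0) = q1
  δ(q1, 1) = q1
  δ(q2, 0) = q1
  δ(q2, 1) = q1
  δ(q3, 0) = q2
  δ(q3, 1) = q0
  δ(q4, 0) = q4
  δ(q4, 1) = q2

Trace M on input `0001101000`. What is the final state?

q1

q0 --0--> q2
q2 --0--> q1
q1 --0--> q1
q1 --1--> q1
q1 --1--> q1
q1 --0--> q1
q1 --1--> q1
q1 --0--> q1
q1 --0--> q1
q1 --0--> q1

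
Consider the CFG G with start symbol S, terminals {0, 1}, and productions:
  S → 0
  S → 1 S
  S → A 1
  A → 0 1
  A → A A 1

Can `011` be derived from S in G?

S ⇒ A1 ⇒ 011

yes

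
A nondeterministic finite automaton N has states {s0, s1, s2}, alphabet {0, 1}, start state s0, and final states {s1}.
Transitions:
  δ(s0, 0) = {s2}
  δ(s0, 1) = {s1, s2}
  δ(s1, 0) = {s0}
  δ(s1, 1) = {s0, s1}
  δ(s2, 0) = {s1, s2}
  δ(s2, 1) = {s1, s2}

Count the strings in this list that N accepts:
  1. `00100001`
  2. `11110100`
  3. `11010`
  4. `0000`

`00100001`: accepted
`11110100`: accepted
`11010`: accepted
`0000`: accepted

4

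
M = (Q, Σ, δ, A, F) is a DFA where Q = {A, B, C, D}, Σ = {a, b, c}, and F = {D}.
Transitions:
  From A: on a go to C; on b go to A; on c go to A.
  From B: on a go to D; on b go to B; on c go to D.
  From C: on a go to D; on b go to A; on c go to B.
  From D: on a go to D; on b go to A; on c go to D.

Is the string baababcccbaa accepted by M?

A --b--> A
A --a--> C
C --a--> D
D --b--> A
A --a--> C
C --b--> A
A --c--> A
A --c--> A
A --c--> A
A --b--> A
A --a--> C
C --a--> D
End in state D, which is an accepting state.

accepted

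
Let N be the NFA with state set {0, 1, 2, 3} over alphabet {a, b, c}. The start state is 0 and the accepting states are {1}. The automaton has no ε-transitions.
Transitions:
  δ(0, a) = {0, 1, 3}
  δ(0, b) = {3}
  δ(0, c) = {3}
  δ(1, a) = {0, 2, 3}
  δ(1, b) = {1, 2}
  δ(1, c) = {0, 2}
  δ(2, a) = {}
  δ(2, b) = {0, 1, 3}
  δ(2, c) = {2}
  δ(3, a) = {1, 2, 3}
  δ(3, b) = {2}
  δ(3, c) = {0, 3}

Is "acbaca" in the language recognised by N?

Start: {0}
read a: {0, 1, 3}
read c: {0, 2, 3}
read b: {0, 1, 2, 3}
read a: {0, 1, 2, 3}
read c: {0, 2, 3}
read a: {0, 1, 2, 3}
Reachable ∩ accepting = {1} — nonempty.

accepted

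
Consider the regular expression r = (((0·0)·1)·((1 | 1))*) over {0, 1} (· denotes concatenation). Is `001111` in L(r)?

yes

Split as 001·111: ((0·0)·1) matches 001 and ((1|1))* matches 111.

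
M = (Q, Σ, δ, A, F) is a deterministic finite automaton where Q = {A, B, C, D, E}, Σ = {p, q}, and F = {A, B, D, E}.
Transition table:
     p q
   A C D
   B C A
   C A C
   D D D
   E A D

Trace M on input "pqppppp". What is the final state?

A --p--> C
C --q--> C
C --p--> A
A --p--> C
C --p--> A
A --p--> C
C --p--> A

A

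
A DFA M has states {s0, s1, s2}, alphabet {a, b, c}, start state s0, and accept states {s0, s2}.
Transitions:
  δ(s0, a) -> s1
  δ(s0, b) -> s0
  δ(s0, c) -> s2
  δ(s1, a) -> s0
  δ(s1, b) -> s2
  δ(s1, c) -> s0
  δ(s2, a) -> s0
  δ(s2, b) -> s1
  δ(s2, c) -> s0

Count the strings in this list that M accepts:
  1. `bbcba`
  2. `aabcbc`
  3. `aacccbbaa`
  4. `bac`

3

`bbcba`: accepted
`aabcbc`: accepted
`aacccbbaa`: rejected
`bac`: accepted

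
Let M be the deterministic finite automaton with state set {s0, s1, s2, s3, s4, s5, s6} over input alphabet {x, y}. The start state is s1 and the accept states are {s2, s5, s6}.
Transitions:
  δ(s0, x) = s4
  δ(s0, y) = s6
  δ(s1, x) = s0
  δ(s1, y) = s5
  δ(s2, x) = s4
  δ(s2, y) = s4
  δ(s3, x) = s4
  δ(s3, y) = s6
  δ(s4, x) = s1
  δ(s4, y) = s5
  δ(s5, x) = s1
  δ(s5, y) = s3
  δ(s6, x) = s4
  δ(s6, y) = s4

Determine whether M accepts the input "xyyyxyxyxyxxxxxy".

s1 --x--> s0
s0 --y--> s6
s6 --y--> s4
s4 --y--> s5
s5 --x--> s1
s1 --y--> s5
s5 --x--> s1
s1 --y--> s5
s5 --x--> s1
s1 --y--> s5
s5 --x--> s1
s1 --x--> s0
s0 --x--> s4
s4 --x--> s1
s1 --x--> s0
s0 --y--> s6
End in state s6, which is an accepting state.

accepted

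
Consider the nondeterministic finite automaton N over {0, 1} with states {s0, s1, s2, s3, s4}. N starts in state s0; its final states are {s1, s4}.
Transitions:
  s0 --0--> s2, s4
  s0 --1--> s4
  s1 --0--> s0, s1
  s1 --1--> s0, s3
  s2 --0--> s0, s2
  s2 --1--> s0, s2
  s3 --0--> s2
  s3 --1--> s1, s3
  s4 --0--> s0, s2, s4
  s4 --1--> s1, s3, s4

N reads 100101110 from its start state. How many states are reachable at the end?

Start: {s0}
read 1: {s4}
read 0: {s0, s2, s4}
read 0: {s0, s2, s4}
read 1: {s0, s1, s2, s3, s4}
read 0: {s0, s1, s2, s4}
read 1: {s0, s1, s2, s3, s4}
read 1: {s0, s1, s2, s3, s4}
read 1: {s0, s1, s2, s3, s4}
read 0: {s0, s1, s2, s4}
Final reachable set {s0, s1, s2, s4} has 4 states.

4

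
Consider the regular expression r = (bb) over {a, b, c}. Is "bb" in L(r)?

Split as b·b: b matches b and b matches b.

yes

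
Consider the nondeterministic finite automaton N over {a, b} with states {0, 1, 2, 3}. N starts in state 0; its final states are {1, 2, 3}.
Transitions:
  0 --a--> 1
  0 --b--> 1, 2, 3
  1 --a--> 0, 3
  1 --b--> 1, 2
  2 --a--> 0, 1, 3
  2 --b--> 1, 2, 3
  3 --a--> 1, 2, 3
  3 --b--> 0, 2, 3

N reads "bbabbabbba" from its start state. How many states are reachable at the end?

Start: {0}
read b: {1, 2, 3}
read b: {0, 1, 2, 3}
read a: {0, 1, 2, 3}
read b: {0, 1, 2, 3}
read b: {0, 1, 2, 3}
read a: {0, 1, 2, 3}
read b: {0, 1, 2, 3}
read b: {0, 1, 2, 3}
read b: {0, 1, 2, 3}
read a: {0, 1, 2, 3}
Final reachable set {0, 1, 2, 3} has 4 states.

4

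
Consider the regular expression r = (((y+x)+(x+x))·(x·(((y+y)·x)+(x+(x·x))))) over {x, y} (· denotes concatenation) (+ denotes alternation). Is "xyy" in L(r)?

No split of xyy into u·v has ((y+x)+(x+x)) matching u and (x·(((y+y)·x)+(x+(x·x)))) matching v.

no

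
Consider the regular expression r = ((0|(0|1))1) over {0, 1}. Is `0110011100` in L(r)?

No split of 0110011100 into u·v has (0|(0|1)) matching u and 1 matching v.

no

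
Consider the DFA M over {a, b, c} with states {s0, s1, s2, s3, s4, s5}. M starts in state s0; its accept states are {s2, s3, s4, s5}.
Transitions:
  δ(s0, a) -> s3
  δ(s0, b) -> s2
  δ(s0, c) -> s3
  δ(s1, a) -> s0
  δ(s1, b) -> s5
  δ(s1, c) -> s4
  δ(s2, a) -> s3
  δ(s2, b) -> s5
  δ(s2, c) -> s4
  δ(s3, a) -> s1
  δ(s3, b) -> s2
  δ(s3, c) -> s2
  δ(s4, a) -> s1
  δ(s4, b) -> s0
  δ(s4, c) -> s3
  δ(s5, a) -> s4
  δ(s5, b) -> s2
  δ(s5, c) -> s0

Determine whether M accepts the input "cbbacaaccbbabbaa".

rejected

s0 --c--> s3
s3 --b--> s2
s2 --b--> s5
s5 --a--> s4
s4 --c--> s3
s3 --a--> s1
s1 --a--> s0
s0 --c--> s3
s3 --c--> s2
s2 --b--> s5
s5 --b--> s2
s2 --a--> s3
s3 --b--> s2
s2 --b--> s5
s5 --a--> s4
s4 --a--> s1
End in state s1, which is not an accepting state.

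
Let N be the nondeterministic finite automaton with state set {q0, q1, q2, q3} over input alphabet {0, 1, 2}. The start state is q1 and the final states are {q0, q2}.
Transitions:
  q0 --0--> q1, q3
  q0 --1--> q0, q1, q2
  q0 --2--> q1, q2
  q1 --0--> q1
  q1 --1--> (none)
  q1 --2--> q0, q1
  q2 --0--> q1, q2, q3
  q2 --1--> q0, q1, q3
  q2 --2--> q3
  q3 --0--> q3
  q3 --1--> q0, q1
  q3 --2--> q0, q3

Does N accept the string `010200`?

rejected

Start: {q1}
read 0: {q1}
read 1: {}
The reachable set is empty and stays empty for the remaining 4 symbols.
Reachable ∩ accepting = {} — empty.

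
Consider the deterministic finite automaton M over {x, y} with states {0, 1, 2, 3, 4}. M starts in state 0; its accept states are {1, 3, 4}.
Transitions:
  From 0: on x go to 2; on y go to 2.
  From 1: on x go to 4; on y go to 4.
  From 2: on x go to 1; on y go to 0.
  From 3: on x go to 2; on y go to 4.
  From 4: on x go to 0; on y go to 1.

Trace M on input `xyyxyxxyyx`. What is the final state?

1

0 --x--> 2
2 --y--> 0
0 --y--> 2
2 --x--> 1
1 --y--> 4
4 --x--> 0
0 --x--> 2
2 --y--> 0
0 --y--> 2
2 --x--> 1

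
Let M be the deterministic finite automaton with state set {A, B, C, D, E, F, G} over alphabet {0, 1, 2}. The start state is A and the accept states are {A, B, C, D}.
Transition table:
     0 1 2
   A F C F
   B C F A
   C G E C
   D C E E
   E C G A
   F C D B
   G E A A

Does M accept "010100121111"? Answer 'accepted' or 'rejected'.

accepted

A --0--> F
F --1--> D
D --0--> C
C --1--> E
E --0--> C
C --0--> G
G --1--> A
A --2--> F
F --1--> D
D --1--> E
E --1--> G
G --1--> A
End in state A, which is an accepting state.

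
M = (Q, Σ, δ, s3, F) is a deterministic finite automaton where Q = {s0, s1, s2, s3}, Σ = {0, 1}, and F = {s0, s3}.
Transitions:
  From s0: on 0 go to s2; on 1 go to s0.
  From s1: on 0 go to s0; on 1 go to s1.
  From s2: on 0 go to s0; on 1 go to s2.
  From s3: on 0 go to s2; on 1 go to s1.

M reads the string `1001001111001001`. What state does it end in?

s2

s3 --1--> s1
s1 --0--> s0
s0 --0--> s2
s2 --1--> s2
s2 --0--> s0
s0 --0--> s2
s2 --1--> s2
s2 --1--> s2
s2 --1--> s2
s2 --1--> s2
s2 --0--> s0
s0 --0--> s2
s2 --1--> s2
s2 --0--> s0
s0 --0--> s2
s2 --1--> s2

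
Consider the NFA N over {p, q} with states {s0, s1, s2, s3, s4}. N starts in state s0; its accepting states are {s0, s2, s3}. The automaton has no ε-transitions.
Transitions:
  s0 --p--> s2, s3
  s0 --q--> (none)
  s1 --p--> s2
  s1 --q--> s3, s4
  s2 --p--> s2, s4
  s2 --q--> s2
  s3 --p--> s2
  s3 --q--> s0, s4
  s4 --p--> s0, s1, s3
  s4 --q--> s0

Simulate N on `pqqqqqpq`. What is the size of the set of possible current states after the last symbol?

2

Start: {s0}
read p: {s2, s3}
read q: {s0, s2, s4}
read q: {s0, s2}
read q: {s2}
read q: {s2}
read q: {s2}
read p: {s2, s4}
read q: {s0, s2}
Final reachable set {s0, s2} has 2 states.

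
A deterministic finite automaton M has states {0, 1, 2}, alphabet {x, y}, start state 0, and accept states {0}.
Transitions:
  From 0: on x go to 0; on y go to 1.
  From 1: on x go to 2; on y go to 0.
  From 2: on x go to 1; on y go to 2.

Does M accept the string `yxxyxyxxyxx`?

0 --y--> 1
1 --x--> 2
2 --x--> 1
1 --y--> 0
0 --x--> 0
0 --y--> 1
1 --x--> 2
2 --x--> 1
1 --y--> 0
0 --x--> 0
0 --x--> 0
End in state 0, which is an accepting state.

accepted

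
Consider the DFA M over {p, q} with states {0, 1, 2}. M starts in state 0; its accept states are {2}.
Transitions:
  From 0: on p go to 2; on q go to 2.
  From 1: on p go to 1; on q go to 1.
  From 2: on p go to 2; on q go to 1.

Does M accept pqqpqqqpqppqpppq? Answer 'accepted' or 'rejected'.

0 --p--> 2
2 --q--> 1
1 --q--> 1
1 --p--> 1
1 --q--> 1
1 --q--> 1
1 --q--> 1
1 --p--> 1
1 --q--> 1
1 --p--> 1
1 --p--> 1
1 --q--> 1
1 --p--> 1
1 --p--> 1
1 --p--> 1
1 --q--> 1
End in state 1, which is not an accepting state.

rejected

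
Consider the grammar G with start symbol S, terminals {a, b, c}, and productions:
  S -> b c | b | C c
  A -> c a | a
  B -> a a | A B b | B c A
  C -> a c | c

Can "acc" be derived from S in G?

yes

S ⇒ Cc ⇒ acc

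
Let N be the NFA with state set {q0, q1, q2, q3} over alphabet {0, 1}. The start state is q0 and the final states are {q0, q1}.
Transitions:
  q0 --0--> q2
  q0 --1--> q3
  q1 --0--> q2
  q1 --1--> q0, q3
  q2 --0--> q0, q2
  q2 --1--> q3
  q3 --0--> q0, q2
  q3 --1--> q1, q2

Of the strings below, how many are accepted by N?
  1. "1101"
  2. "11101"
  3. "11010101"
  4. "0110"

"1101": rejected
"11101": rejected
"11010101": rejected
"0110": accepted

1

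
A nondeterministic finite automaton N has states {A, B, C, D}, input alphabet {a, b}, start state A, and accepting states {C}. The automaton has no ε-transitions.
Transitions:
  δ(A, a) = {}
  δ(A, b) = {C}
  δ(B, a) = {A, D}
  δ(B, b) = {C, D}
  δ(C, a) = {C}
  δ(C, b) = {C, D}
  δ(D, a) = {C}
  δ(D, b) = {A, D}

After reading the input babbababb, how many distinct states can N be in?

3

Start: {A}
read b: {C}
read a: {C}
read b: {C, D}
read b: {A, C, D}
read a: {C}
read b: {C, D}
read a: {C}
read b: {C, D}
read b: {A, C, D}
Final reachable set {A, C, D} has 3 states.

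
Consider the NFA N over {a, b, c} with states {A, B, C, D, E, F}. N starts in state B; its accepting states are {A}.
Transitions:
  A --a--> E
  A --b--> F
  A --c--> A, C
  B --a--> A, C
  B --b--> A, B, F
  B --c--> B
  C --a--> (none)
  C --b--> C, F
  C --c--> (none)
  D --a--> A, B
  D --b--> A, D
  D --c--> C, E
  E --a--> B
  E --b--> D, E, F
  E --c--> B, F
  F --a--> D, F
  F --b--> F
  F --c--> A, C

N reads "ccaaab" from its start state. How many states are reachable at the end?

Start: {B}
read c: {B}
read c: {B}
read a: {A, C}
read a: {E}
read a: {B}
read b: {A, B, F}
Final reachable set {A, B, F} has 3 states.

3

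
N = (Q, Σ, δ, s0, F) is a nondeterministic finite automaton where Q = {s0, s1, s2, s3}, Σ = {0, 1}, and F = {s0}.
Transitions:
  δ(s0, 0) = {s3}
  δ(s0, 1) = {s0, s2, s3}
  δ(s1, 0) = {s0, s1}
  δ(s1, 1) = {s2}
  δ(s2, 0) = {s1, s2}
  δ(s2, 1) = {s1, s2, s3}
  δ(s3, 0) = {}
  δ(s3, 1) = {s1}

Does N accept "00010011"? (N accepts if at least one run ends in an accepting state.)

Start: {s0}
read 0: {s3}
read 0: {}
The reachable set is empty and stays empty for the remaining 6 symbols.
Reachable ∩ accepting = {} — empty.

rejected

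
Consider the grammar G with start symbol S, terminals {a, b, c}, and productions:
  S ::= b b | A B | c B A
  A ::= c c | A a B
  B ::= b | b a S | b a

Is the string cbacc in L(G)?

S ⇒ cBA ⇒ cbaA ⇒ cbacc

yes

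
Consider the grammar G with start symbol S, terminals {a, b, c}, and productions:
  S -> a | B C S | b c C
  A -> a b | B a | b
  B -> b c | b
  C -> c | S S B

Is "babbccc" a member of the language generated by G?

no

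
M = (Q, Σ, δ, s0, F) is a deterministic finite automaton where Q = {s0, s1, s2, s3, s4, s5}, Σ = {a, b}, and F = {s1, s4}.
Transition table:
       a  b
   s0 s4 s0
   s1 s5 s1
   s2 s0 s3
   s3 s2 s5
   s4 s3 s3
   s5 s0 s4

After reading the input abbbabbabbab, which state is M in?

s0 --a--> s4
s4 --b--> s3
s3 --b--> s5
s5 --b--> s4
s4 --a--> s3
s3 --b--> s5
s5 --b--> s4
s4 --a--> s3
s3 --b--> s5
s5 --b--> s4
s4 --a--> s3
s3 --b--> s5

s5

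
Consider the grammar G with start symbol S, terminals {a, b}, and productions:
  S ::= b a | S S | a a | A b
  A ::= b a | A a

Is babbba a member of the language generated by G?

no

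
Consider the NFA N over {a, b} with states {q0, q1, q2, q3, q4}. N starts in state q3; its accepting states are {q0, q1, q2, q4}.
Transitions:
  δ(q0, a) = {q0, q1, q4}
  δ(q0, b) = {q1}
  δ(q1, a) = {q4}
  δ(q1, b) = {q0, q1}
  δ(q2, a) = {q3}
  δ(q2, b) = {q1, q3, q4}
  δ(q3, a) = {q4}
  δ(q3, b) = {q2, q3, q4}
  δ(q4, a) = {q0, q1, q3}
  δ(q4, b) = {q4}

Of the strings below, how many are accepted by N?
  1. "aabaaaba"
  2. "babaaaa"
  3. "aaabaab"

3

"aabaaaba": accepted
"babaaaa": accepted
"aaabaab": accepted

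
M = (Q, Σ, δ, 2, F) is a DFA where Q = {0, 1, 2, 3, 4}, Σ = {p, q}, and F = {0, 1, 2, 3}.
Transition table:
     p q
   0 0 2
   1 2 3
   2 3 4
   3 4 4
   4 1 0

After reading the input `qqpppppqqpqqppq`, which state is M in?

4

2 --q--> 4
4 --q--> 0
0 --p--> 0
0 --p--> 0
0 --p--> 0
0 --p--> 0
0 --p--> 0
0 --q--> 2
2 --q--> 4
4 --p--> 1
1 --q--> 3
3 --q--> 4
4 --p--> 1
1 --p--> 2
2 --q--> 4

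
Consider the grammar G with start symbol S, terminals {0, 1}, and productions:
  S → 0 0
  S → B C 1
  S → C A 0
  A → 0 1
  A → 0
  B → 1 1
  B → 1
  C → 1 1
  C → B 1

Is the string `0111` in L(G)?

no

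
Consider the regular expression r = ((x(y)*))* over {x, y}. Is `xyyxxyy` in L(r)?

Split into 3 pieces xyy · x · xyy; each matches (x(y)*).

yes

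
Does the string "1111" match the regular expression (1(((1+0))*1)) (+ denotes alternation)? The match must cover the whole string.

Split as 1·111: 1 matches 1 and (((1+0))*1) matches 111.

yes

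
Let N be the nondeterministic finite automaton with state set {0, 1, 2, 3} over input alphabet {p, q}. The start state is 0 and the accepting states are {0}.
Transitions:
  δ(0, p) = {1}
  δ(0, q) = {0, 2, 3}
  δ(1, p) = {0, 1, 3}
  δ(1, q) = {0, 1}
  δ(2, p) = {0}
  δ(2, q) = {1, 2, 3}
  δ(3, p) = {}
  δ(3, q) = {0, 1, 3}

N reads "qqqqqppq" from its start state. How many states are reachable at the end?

4

Start: {0}
read q: {0, 2, 3}
read q: {0, 1, 2, 3}
read q: {0, 1, 2, 3}
read q: {0, 1, 2, 3}
read q: {0, 1, 2, 3}
read p: {0, 1, 3}
read p: {0, 1, 3}
read q: {0, 1, 2, 3}
Final reachable set {0, 1, 2, 3} has 4 states.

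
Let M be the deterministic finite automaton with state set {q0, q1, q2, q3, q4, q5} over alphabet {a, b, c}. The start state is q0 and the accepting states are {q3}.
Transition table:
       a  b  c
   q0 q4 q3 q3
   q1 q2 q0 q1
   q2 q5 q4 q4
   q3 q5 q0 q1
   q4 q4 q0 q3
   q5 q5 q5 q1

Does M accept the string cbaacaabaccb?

q0 --c--> q3
q3 --b--> q0
q0 --a--> q4
q4 --a--> q4
q4 --c--> q3
q3 --a--> q5
q5 --a--> q5
q5 --b--> q5
q5 --a--> q5
q5 --c--> q1
q1 --c--> q1
q1 --b--> q0
End in state q0, which is not an accepting state.

rejected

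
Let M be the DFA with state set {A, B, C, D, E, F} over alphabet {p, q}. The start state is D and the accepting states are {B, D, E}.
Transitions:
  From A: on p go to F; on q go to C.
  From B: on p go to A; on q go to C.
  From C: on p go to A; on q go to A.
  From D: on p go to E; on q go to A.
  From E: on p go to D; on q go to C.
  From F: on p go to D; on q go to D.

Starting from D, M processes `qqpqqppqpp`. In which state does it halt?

D --q--> A
A --q--> C
C --p--> A
A --q--> C
C --q--> A
A --p--> F
F --p--> D
D --q--> A
A --p--> F
F --p--> D

D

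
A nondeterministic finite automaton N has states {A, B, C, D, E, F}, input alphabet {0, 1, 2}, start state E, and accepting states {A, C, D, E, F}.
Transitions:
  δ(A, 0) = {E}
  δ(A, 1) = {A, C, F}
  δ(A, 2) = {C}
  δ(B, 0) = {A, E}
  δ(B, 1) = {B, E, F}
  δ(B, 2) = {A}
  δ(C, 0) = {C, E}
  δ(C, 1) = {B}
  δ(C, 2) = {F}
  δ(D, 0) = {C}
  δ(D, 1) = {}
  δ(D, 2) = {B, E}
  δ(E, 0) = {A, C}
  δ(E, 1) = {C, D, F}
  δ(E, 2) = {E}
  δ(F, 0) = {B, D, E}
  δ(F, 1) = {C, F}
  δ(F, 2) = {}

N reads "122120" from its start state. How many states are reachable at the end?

5

Start: {E}
read 1: {C, D, F}
read 2: {B, E, F}
read 2: {A, E}
read 1: {A, C, D, F}
read 2: {B, C, E, F}
read 0: {A, B, C, D, E}
Final reachable set {A, B, C, D, E} has 5 states.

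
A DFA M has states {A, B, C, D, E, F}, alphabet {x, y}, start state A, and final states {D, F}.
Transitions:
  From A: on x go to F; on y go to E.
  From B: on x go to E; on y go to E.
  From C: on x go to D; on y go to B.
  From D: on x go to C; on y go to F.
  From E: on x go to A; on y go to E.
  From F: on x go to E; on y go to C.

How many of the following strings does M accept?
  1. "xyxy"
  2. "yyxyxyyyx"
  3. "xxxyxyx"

1

"xyxy": accepted
"yyxyxyyyx": rejected
"xxxyxyx": rejected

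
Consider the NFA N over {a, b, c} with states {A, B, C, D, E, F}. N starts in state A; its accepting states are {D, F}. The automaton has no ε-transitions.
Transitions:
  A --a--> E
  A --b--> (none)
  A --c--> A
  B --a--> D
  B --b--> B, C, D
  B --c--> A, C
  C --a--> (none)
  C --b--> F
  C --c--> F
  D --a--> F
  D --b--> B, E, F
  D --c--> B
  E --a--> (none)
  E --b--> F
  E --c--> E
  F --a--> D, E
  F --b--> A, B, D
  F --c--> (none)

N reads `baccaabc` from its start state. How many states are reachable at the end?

0

Start: {A}
read b: {}
The reachable set is empty and stays empty for the remaining 7 symbols.
Final reachable set {} has 0 states.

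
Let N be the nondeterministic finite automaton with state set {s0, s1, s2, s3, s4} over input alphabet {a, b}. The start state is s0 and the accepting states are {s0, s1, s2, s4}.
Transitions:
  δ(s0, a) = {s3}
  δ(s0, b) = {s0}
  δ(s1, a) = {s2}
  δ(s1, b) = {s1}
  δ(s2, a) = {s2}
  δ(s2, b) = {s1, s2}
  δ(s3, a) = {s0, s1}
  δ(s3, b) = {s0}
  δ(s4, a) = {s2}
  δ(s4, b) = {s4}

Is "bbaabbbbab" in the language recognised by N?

accepted

Start: {s0}
read b: {s0}
read b: {s0}
read a: {s3}
read a: {s0, s1}
read b: {s0, s1}
read b: {s0, s1}
read b: {s0, s1}
read b: {s0, s1}
read a: {s2, s3}
read b: {s0, s1, s2}
Reachable ∩ accepting = {s0, s1, s2} — nonempty.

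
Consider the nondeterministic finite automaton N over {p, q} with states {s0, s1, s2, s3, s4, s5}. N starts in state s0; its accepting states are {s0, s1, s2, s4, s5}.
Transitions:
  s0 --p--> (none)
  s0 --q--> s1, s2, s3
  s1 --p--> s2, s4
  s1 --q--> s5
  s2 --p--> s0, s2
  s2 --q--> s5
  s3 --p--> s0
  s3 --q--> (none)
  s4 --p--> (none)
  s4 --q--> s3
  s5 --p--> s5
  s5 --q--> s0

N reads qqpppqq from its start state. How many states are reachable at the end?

3

Start: {s0}
read q: {s1, s2, s3}
read q: {s5}
read p: {s5}
read p: {s5}
read p: {s5}
read q: {s0}
read q: {s1, s2, s3}
Final reachable set {s1, s2, s3} has 3 states.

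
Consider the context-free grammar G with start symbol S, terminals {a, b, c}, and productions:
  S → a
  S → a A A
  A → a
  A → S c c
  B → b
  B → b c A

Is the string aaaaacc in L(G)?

yes

S ⇒ aAA ⇒ aaA ⇒ aaScc ⇒ aaaAAcc ⇒ aaaaAcc ⇒ aaaaacc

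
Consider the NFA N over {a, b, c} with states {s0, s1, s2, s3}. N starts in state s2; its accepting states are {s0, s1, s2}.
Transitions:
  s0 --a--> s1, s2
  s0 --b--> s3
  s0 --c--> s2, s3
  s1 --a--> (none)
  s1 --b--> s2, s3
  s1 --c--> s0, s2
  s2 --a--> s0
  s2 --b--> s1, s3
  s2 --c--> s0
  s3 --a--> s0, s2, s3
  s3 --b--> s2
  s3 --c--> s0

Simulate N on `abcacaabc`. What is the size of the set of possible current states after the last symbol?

2

Start: {s2}
read a: {s0}
read b: {s3}
read c: {s0}
read a: {s1, s2}
read c: {s0, s2}
read a: {s0, s1, s2}
read a: {s0, s1, s2}
read b: {s1, s2, s3}
read c: {s0, s2}
Final reachable set {s0, s2} has 2 states.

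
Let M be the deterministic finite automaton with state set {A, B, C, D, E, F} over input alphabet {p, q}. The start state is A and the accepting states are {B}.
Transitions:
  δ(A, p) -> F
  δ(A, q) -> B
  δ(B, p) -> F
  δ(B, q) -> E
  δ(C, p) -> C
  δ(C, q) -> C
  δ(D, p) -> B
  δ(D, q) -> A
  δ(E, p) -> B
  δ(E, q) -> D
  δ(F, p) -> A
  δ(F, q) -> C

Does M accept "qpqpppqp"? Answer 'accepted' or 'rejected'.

rejected

A --q--> B
B --p--> F
F --q--> C
C --p--> C
C --p--> C
C --p--> C
C --q--> C
C --p--> C
End in state C, which is not an accepting state.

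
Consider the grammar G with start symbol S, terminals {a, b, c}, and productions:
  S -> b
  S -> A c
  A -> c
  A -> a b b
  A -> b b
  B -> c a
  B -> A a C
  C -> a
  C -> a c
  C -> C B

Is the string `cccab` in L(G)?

no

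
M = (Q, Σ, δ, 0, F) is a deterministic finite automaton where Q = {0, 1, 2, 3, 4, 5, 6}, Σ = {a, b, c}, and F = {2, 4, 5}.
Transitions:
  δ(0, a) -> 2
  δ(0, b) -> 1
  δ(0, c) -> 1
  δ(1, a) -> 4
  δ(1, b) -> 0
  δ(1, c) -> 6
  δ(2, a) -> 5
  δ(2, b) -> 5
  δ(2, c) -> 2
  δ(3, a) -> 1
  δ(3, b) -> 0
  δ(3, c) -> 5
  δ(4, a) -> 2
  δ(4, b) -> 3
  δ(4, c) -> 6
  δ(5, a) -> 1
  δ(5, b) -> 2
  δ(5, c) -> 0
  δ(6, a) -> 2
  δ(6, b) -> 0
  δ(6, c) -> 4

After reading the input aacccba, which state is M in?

0 --a--> 2
2 --a--> 5
5 --c--> 0
0 --c--> 1
1 --c--> 6
6 --b--> 0
0 --a--> 2

2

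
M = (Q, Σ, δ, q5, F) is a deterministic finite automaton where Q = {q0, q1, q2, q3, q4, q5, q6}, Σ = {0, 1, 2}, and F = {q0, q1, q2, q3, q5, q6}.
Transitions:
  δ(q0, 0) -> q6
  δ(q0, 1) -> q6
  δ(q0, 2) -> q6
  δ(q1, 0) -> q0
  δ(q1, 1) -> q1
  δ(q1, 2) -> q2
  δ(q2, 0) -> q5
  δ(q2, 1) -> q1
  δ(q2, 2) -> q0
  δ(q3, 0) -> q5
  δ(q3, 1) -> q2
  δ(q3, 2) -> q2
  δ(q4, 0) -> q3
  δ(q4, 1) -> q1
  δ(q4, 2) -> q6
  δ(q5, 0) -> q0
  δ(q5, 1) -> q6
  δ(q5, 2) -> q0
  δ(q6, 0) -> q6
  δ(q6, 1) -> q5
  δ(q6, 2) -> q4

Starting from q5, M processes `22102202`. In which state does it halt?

q5 --2--> q0
q0 --2--> q6
q6 --1--> q5
q5 --0--> q0
q0 --2--> q6
q6 --2--> q4
q4 --0--> q3
q3 --2--> q2

q2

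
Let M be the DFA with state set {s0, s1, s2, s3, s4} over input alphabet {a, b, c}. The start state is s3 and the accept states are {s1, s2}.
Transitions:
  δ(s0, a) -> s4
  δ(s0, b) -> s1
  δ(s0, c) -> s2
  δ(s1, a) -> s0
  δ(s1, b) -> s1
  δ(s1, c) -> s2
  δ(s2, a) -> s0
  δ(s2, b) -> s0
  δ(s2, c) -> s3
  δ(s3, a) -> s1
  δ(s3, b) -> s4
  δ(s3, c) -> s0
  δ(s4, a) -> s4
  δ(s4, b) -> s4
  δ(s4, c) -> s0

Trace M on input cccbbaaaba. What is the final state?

s4

s3 --c--> s0
s0 --c--> s2
s2 --c--> s3
s3 --b--> s4
s4 --b--> s4
s4 --a--> s4
s4 --a--> s4
s4 --a--> s4
s4 --b--> s4
s4 --a--> s4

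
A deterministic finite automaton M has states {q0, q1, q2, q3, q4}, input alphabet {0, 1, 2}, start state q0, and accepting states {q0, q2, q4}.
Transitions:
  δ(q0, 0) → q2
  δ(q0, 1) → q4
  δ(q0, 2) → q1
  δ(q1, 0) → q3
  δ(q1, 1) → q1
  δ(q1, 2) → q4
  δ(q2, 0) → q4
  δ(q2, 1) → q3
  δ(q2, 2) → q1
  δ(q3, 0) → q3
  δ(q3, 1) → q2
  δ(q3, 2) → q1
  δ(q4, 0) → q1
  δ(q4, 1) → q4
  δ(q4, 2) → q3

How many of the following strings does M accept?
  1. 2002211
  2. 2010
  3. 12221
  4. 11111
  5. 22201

2002211: accepted
2010: accepted
12221: accepted
11111: accepted
22201: accepted

5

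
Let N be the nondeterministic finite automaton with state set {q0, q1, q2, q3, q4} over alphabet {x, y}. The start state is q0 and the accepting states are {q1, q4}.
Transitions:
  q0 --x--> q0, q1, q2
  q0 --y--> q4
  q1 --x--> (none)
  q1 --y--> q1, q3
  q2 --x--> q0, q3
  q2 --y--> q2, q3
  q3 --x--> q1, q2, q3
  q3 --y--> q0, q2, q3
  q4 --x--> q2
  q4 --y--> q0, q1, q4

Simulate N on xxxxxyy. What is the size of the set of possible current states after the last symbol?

Start: {q0}
read x: {q0, q1, q2}
read x: {q0, q1, q2, q3}
read x: {q0, q1, q2, q3}
read x: {q0, q1, q2, q3}
read x: {q0, q1, q2, q3}
read y: {q0, q1, q2, q3, q4}
read y: {q0, q1, q2, q3, q4}
Final reachable set {q0, q1, q2, q3, q4} has 5 states.

5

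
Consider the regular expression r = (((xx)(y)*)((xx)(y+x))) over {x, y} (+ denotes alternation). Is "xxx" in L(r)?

No split of xxx into u·v has ((xx)(y)*) matching u and ((xx)(y+x)) matching v.

no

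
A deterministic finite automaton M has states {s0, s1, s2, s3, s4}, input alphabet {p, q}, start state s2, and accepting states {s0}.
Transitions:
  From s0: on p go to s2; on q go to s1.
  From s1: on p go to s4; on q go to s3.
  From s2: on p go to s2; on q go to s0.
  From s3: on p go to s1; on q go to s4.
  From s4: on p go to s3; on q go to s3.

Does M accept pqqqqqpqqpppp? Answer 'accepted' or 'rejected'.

rejected

s2 --p--> s2
s2 --q--> s0
s0 --q--> s1
s1 --q--> s3
s3 --q--> s4
s4 --q--> s3
s3 --p--> s1
s1 --q--> s3
s3 --q--> s4
s4 --p--> s3
s3 --p--> s1
s1 --p--> s4
s4 --p--> s3
End in state s3, which is not an accepting state.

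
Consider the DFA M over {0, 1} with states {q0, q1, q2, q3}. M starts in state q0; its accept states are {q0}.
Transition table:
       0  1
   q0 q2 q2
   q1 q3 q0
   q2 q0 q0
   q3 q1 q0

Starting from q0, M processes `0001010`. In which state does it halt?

q0 --0--> q2
q2 --0--> q0
q0 --0--> q2
q2 --1--> q0
q0 --0--> q2
q2 --1--> q0
q0 --0--> q2

q2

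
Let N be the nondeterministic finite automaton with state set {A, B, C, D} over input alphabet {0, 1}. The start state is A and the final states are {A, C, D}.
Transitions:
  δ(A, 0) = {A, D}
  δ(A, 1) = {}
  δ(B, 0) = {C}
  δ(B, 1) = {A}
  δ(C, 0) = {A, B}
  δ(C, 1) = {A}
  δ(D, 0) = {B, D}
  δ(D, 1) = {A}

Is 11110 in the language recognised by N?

Start: {A}
read 1: {}
The reachable set is empty and stays empty for the remaining 4 symbols.
Reachable ∩ accepting = {} — empty.

rejected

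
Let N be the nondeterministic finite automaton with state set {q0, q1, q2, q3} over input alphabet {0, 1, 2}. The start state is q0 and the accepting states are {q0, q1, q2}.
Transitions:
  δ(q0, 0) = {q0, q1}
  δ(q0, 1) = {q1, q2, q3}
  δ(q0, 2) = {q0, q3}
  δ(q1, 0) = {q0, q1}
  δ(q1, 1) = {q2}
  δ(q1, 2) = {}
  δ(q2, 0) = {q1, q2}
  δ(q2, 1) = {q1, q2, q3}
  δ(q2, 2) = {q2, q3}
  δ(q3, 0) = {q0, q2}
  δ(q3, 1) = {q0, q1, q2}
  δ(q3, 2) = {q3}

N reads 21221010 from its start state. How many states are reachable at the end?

3

Start: {q0}
read 2: {q0, q3}
read 1: {q0, q1, q2, q3}
read 2: {q0, q2, q3}
read 2: {q0, q2, q3}
read 1: {q0, q1, q2, q3}
read 0: {q0, q1, q2}
read 1: {q1, q2, q3}
read 0: {q0, q1, q2}
Final reachable set {q0, q1, q2} has 3 states.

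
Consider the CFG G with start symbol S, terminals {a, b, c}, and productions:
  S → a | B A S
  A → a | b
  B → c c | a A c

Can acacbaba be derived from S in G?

no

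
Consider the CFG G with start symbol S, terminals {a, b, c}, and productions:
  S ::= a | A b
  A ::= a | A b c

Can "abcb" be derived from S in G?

S ⇒ Ab ⇒ Abcb ⇒ abcb

yes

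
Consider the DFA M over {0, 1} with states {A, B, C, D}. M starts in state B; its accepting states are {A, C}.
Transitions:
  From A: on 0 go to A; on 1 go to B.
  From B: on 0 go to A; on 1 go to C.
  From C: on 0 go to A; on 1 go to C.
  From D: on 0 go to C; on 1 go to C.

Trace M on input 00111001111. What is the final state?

C

B --0--> A
A --0--> A
A --1--> B
B --1--> C
C --1--> C
C --0--> A
A --0--> A
A --1--> B
B --1--> C
C --1--> C
C --1--> C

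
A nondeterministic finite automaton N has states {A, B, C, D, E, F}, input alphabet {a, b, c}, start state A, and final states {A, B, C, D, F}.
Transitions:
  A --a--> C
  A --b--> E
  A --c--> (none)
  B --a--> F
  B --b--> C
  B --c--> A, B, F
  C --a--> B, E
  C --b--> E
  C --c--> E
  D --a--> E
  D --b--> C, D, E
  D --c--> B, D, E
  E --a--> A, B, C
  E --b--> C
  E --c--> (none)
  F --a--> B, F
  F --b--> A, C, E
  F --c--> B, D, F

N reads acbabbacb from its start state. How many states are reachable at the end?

Start: {A}
read a: {C}
read c: {E}
read b: {C}
read a: {B, E}
read b: {C}
read b: {E}
read a: {A, B, C}
read c: {A, B, E, F}
read b: {A, C, E}
Final reachable set {A, C, E} has 3 states.

3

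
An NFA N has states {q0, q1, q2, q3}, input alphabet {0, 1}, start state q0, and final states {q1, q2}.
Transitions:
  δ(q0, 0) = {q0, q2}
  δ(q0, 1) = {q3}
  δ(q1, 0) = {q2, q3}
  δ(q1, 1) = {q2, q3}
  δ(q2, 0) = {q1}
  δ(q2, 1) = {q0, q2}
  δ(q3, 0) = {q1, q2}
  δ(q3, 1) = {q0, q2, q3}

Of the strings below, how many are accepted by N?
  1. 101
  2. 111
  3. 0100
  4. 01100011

4

101: accepted
111: accepted
0100: accepted
01100011: accepted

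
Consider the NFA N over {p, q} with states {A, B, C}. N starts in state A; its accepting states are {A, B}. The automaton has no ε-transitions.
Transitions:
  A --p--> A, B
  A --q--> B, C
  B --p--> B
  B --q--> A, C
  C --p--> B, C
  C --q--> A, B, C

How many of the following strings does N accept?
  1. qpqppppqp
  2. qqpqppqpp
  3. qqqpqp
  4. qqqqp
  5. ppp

5

qpqppppqp: accepted
qqpqppqpp: accepted
qqqpqp: accepted
qqqqp: accepted
ppp: accepted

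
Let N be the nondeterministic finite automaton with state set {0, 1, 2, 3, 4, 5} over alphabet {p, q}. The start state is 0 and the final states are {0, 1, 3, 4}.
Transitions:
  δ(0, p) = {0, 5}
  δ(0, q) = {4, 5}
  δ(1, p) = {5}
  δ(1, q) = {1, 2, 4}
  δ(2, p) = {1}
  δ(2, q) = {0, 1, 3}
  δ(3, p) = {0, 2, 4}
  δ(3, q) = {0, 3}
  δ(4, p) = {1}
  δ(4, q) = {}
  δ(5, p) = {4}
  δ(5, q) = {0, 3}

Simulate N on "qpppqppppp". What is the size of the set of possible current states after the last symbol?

Start: {0}
read q: {4, 5}
read p: {1, 4}
read p: {1, 5}
read p: {4, 5}
read q: {0, 3}
read p: {0, 2, 4, 5}
read p: {0, 1, 4, 5}
read p: {0, 1, 4, 5}
read p: {0, 1, 4, 5}
read p: {0, 1, 4, 5}
Final reachable set {0, 1, 4, 5} has 4 states.

4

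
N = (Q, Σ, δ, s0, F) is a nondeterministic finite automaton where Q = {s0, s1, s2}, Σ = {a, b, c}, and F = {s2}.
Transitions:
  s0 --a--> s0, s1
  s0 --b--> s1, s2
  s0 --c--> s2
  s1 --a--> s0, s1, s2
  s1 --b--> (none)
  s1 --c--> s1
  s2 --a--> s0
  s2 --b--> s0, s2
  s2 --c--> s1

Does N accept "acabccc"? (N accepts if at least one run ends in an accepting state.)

Start: {s0}
read a: {s0, s1}
read c: {s1, s2}
read a: {s0, s1, s2}
read b: {s0, s1, s2}
read c: {s1, s2}
read c: {s1}
read c: {s1}
Reachable ∩ accepting = {} — empty.

rejected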